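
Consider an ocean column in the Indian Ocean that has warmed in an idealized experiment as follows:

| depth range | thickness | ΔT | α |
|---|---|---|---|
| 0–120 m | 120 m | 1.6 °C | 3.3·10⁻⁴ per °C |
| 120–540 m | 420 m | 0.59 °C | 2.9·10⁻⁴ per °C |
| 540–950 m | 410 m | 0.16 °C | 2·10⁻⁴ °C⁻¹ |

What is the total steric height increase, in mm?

Δh = 150 mm

120 × 1.6 × 3.3×10⁻⁴ = 0.06336 m
Layer 2: 0.59 × 420 × 2.9×10⁻⁴ = 0.071862 m
540–950 m: 0.16 × 2×10⁻⁴ × 410 = 0.01312 m
Δh = 0.06336 + 0.071862 + 0.01312 = 0.148342 m ≈ 150 mm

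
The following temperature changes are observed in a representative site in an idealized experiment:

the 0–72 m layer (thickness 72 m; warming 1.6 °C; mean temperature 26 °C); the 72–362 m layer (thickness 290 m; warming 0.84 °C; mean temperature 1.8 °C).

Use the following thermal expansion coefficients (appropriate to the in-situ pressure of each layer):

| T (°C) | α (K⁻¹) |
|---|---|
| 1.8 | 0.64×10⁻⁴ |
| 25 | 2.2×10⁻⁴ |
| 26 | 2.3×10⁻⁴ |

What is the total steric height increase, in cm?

about 4.21 cm

Layer 1 at 26 °C → α = 2.3×10⁻⁴ K⁻¹
Layer 2 at 1.8 °C → α = 0.64×10⁻⁴ K⁻¹
Layer 1: 72 × 2.3×10⁻⁴ × 1.6 = 0.026496 m
0.84 × 290 × 0.64×10⁻⁴ = 0.0155904 m
Δh = 0.026496 + 0.0155904 = 0.0420864 m ≈ 4.21 cm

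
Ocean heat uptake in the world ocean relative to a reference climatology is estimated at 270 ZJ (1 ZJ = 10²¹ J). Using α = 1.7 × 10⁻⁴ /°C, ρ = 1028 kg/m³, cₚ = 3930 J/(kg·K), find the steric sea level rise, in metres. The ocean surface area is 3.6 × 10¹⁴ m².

Per unit area: Q = 270×10²¹ / (3.6×10¹⁴) = 7.5×10⁸ J/m²
Δh = αQ/(ρcₚ) = 1.7×10⁻⁴ × 7.5×10⁸ / (1028 × 3930) ≈ 0.031559 m

0.0316 m of thermosteric rise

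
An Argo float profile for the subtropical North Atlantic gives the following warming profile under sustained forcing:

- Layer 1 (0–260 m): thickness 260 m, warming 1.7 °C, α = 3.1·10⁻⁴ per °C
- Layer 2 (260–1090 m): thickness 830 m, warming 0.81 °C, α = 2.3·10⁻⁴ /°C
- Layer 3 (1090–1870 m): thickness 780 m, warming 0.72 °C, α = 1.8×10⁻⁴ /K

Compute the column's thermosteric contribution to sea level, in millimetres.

Δh = 390 mm

0–260 m: 260 × 1.7 × 3.1×10⁻⁴ = 0.13702 m
830 × 2.3×10⁻⁴ × 0.81 = 0.154629 m
1.8×10⁻⁴ × 0.72 × 780 = 0.101088 m
Δh = 0.13702 + 0.154629 + 0.101088 = 0.392737 m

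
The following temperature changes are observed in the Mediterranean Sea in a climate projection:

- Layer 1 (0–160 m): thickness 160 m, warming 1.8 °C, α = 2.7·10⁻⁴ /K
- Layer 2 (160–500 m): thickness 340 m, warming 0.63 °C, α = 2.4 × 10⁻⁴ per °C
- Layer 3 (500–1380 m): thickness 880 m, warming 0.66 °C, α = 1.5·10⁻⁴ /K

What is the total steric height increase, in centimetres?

0–160 m: 1.8 × 160 × 2.7×10⁻⁴ = 0.07776 m
340 × 0.63 × 2.4×10⁻⁴ = 0.051408 m
Layer 3: 0.66 × 880 × 1.5×10⁻⁴ = 0.08712 m
Δh = 0.07776 + 0.051408 + 0.08712 = 0.216288 m

22 cm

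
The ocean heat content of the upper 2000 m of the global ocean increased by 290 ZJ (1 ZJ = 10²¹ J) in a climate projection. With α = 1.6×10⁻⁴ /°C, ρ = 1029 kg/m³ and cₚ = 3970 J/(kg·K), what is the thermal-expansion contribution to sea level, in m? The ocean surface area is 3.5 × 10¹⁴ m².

about 0.0325 m

Per unit area: Q = 290×10²¹ / (3.5×10¹⁴) ≈ 8.286×10⁸ J/m²
Δh = αQ/(ρcₚ) = 1.6×10⁻⁴ × 8.286×10⁸ / (1029 × 3970) ≈ 0.032453 m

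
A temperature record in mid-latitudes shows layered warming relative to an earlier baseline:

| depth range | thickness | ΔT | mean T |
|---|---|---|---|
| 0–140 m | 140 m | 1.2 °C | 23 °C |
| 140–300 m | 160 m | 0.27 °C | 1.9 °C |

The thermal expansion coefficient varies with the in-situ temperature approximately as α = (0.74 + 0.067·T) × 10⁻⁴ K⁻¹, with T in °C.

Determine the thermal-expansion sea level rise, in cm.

4.2 cm of thermosteric rise

Layer 1: α = (0.74 + 0.067×23)×10⁻⁴ = 2.281×10⁻⁴ K⁻¹
Layer 2: α = (0.74 + 0.067×1.9)×10⁻⁴ = 0.8673×10⁻⁴ K⁻¹
0–140 m: 1.2 × 140 × 2.281×10⁻⁴ = 0.0383208 m
Layer 2: 160 × 0.27 × 0.8673×10⁻⁴ = 0.003746736 m
Δh = 0.0383208 + 0.003746736 = 0.042067536 m ≈ 4.2 cm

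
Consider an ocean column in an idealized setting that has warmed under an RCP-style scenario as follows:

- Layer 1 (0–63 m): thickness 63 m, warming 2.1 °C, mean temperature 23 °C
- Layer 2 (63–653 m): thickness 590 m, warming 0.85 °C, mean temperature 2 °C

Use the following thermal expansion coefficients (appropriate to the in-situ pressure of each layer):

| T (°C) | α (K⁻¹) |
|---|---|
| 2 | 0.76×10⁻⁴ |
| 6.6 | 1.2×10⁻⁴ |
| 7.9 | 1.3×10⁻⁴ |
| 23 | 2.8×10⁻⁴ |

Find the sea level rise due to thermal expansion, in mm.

Layer 1 at 23 °C → α = 2.8×10⁻⁴ K⁻¹
Layer 2 at 2 °C → α = 0.76×10⁻⁴ K⁻¹
2.1 × 63 × 2.8×10⁻⁴ = 0.037044 m
63–653 m: 590 × 0.76×10⁻⁴ × 0.85 = 0.038114 m
Δh = 0.037044 + 0.038114 = 0.075158 m

Δh = 75.2 mm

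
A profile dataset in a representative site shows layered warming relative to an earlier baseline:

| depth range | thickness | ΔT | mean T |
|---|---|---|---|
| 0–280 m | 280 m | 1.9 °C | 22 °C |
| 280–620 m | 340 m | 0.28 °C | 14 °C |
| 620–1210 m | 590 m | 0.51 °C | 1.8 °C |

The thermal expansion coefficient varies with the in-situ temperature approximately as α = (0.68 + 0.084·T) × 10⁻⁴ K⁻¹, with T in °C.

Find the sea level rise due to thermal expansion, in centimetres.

about 17.7 cm

Layer 1: α = (0.68 + 0.084×22)×10⁻⁴ = 2.528×10⁻⁴ K⁻¹
Layer 2: α = (0.68 + 0.084×14)×10⁻⁴ = 1.856×10⁻⁴ K⁻¹
Layer 3: α = (0.68 + 0.084×1.8)×10⁻⁴ = 0.8312×10⁻⁴ K⁻¹
0–280 m: 280 × 1.9 × 2.528×10⁻⁴ = 0.1344896 m
Layer 2: 340 × 1.856×10⁻⁴ × 0.28 = 0.01766912 m
620–1210 m: 0.51 × 0.8312×10⁻⁴ × 590 = 0.025010808 m
Δh = 0.1344896 + 0.01766912 + 0.025010808 = 0.177169528 m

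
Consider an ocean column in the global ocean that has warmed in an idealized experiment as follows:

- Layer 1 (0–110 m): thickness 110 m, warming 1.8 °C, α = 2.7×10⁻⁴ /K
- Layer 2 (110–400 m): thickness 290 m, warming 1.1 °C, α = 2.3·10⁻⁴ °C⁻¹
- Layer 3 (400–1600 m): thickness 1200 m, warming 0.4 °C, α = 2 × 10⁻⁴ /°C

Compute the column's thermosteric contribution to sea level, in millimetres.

Δh ≈ 223 mm

0–110 m: 2.7×10⁻⁴ × 1.8 × 110 = 0.05346 m
Layer 2: 1.1 × 290 × 2.3×10⁻⁴ = 0.07337 m
0.4 × 1200 × 2×10⁻⁴ = 0.09600 m
Δh = 0.05346 + 0.07337 + 0.09600 = 0.22283 m ≈ 223 mm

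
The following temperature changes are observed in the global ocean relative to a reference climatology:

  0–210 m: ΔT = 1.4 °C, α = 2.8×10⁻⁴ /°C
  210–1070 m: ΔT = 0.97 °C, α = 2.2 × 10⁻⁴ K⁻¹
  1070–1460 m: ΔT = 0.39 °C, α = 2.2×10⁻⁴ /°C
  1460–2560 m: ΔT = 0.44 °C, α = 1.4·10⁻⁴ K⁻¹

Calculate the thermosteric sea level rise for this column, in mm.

1.4 × 2.8×10⁻⁴ × 210 = 0.08232 m
Layer 2: 0.97 × 2.2×10⁻⁴ × 860 = 0.183524 m
Layer 3: 390 × 2.2×10⁻⁴ × 0.39 = 0.033462 m
1.4×10⁻⁴ × 0.44 × 1100 = 0.06776 m
Δh = 0.08232 + 0.183524 + 0.033462 + 0.06776 = 0.367066 m

367 mm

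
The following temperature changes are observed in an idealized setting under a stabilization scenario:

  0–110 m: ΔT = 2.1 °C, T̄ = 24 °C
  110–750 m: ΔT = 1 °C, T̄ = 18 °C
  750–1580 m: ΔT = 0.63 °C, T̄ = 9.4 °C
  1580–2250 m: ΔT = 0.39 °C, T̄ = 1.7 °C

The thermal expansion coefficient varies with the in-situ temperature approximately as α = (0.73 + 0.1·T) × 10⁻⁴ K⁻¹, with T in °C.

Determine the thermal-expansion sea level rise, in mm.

Layer 1: α = (0.73 + 0.1×24)×10⁻⁴ = 3.13×10⁻⁴ K⁻¹
Layer 2: α = (0.73 + 0.1×18)×10⁻⁴ = 2.53×10⁻⁴ K⁻¹
Layer 3: α = (0.73 + 0.1×9.4)×10⁻⁴ = 1.67×10⁻⁴ K⁻¹
Layer 4: α = (0.73 + 0.1×1.7)×10⁻⁴ = 0.9×10⁻⁴ K⁻¹
0–110 m: 3.13×10⁻⁴ × 110 × 2.1 = 0.072303 m
2.53×10⁻⁴ × 1 × 640 = 0.16192 m
Layer 3: 1.67×10⁻⁴ × 830 × 0.63 = 0.0873243 m
1580–2250 m: 0.9×10⁻⁴ × 670 × 0.39 = 0.023517 m
Δh = 0.072303 + 0.16192 + 0.0873243 + 0.023517 = 0.3450643 m

Δh ≈ 345 mm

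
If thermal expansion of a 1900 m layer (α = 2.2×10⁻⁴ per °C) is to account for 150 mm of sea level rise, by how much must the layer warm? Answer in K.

ΔT = Δh/(αH) = 0.15 / (2.2×10⁻⁴ × 1900) ≈ 0.3589 K

about 0.36 K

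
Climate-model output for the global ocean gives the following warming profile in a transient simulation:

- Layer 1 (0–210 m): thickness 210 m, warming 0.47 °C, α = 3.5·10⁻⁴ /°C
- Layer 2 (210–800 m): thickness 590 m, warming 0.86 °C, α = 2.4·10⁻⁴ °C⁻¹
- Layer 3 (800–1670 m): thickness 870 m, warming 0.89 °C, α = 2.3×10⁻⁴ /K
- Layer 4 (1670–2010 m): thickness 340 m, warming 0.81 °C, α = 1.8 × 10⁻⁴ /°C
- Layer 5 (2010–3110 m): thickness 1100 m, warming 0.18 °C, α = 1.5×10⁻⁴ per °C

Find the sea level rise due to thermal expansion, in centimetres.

about 41 cm

3.5×10⁻⁴ × 0.47 × 210 = 0.034545 m
0.86 × 2.4×10⁻⁴ × 590 = 0.121776 m
870 × 0.89 × 2.3×10⁻⁴ = 0.178089 m
Layer 4: 340 × 0.81 × 1.8×10⁻⁴ = 0.049572 m
0.18 × 1.5×10⁻⁴ × 1100 = 0.02970 m
Δh = 0.034545 + 0.121776 + 0.178089 + 0.049572 + 0.02970 = 0.413682 m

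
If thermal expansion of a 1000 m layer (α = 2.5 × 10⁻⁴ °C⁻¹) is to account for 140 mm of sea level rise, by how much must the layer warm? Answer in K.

ΔT = Δh/(αH) = 0.14 / (2.5×10⁻⁴ × 1000) = 0.5600 K

about 0.560 K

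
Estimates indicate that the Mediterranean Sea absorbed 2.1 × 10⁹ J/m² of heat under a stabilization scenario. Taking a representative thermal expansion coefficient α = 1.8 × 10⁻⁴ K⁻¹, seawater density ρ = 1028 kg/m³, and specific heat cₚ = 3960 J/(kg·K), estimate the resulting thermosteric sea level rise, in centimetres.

Δh = αQ/(ρcₚ) = 1.8×10⁻⁴ × 2.1×10⁹ / (1028 × 3960) ≈ 0.092855 m

Δh ≈ 9.29 cm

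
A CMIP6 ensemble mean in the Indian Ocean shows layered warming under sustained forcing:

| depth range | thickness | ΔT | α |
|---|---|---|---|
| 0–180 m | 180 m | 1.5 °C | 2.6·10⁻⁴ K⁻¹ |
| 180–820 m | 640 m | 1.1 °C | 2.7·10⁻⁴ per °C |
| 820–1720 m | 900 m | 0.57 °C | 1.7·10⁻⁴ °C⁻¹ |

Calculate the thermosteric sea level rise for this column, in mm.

Layer 1: 1.5 × 180 × 2.6×10⁻⁴ = 0.07020 m
180–820 m: 640 × 2.7×10⁻⁴ × 1.1 = 0.19008 m
820–1720 m: 900 × 0.57 × 1.7×10⁻⁴ = 0.08721 m
Δh = 0.07020 + 0.19008 + 0.08721 = 0.34749 m

347 mm of thermosteric rise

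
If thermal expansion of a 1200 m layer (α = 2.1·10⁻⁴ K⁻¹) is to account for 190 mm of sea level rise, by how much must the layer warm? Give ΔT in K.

ΔT = Δh/(αH) = 0.19 / (2.1×10⁻⁴ × 1200) ≈ 0.7540 K

about 0.75 K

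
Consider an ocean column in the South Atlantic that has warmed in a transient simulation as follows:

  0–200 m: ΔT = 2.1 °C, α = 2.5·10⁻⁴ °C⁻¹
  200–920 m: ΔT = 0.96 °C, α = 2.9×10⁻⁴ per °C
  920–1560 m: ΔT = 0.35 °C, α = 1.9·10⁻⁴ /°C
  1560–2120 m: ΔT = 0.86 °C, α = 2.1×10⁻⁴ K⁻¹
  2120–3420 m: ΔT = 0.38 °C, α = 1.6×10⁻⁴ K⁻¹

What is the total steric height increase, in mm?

Δh ≈ 528 mm

2.5×10⁻⁴ × 2.1 × 200 = 0.10500 m
Layer 2: 720 × 0.96 × 2.9×10⁻⁴ = 0.200448 m
920–1560 m: 1.9×10⁻⁴ × 640 × 0.35 = 0.04256 m
2.1×10⁻⁴ × 0.86 × 560 = 0.101136 m
2120–3420 m: 1.6×10⁻⁴ × 0.38 × 1300 = 0.07904 m
Δh = 0.10500 + 0.200448 + 0.04256 + 0.101136 + 0.07904 = 0.528184 m ≈ 528 mm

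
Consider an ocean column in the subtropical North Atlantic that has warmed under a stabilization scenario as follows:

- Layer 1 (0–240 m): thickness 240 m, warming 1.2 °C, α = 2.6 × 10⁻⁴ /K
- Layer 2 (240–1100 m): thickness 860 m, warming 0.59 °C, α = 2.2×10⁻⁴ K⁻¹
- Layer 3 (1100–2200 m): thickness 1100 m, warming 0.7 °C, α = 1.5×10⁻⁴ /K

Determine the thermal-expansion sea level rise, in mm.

302 mm

1.2 × 2.6×10⁻⁴ × 240 = 0.07488 m
240–1100 m: 0.59 × 860 × 2.2×10⁻⁴ = 0.111628 m
1100–2200 m: 0.7 × 1100 × 1.5×10⁻⁴ = 0.11550 m
Δh = 0.07488 + 0.111628 + 0.11550 = 0.302008 m ≈ 302 mm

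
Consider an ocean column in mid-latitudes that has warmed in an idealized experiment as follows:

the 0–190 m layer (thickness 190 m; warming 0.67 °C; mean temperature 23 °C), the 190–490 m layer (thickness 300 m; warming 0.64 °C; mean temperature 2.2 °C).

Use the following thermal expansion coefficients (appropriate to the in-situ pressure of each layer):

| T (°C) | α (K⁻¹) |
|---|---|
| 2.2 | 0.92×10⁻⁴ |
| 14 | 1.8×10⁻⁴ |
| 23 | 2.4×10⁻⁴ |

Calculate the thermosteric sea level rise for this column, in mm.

Layer 1 at 23 °C → α = 2.4×10⁻⁴ K⁻¹
Layer 2 at 2.2 °C → α = 0.92×10⁻⁴ K⁻¹
Layer 1: 190 × 2.4×10⁻⁴ × 0.67 = 0.030552 m
0.64 × 300 × 0.92×10⁻⁴ = 0.017664 m
Δh = 0.030552 + 0.017664 = 0.048216 m

48 mm of thermosteric rise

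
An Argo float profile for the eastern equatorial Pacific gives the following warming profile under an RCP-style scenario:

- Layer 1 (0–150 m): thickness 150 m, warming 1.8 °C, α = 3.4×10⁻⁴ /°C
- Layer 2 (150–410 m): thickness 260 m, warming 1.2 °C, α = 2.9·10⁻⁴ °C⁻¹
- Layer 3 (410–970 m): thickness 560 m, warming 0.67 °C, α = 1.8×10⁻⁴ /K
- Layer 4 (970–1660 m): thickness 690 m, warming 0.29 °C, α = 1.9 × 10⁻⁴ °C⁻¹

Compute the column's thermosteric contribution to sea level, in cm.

28.8 cm

150 × 1.8 × 3.4×10⁻⁴ = 0.09180 m
150–410 m: 260 × 2.9×10⁻⁴ × 1.2 = 0.09048 m
560 × 0.67 × 1.8×10⁻⁴ = 0.067536 m
970–1660 m: 690 × 1.9×10⁻⁴ × 0.29 = 0.038019 m
Δh = 0.09180 + 0.09048 + 0.067536 + 0.038019 = 0.287835 m ≈ 28.8 cm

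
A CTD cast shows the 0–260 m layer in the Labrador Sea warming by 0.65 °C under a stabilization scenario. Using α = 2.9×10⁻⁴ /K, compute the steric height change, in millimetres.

Δh = 49.0 mm

Δh = αΔT·H = 2.9×10⁻⁴ × 0.65 × 260 = 0.04901 m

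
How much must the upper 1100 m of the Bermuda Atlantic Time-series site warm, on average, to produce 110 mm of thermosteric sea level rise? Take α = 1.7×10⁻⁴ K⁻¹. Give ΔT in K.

0.588 K

ΔT = Δh/(αH) = 0.11 / (1.7×10⁻⁴ × 1100) ≈ 0.5882 K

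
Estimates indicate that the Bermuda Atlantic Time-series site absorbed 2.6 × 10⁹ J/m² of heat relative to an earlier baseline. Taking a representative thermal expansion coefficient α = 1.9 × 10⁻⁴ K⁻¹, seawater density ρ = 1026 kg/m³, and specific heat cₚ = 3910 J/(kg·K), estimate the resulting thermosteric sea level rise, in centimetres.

Δh = αQ/(ρcₚ) = 1.9×10⁻⁴ × 2.6×10⁹ / (1026 × 3910) ≈ 0.12314 m

Δh ≈ 12.3 cm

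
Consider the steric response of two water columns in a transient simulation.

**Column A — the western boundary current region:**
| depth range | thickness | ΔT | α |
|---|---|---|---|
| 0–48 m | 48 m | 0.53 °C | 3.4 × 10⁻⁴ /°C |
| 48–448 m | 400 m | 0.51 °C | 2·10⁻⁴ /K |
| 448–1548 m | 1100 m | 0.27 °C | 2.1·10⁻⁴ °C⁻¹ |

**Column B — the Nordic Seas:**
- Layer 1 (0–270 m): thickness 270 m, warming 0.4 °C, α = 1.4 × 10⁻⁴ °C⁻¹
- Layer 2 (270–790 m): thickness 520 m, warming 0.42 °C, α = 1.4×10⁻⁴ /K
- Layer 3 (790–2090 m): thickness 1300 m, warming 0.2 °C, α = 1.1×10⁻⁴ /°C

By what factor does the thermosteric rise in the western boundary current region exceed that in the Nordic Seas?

A Layer 1: 3.4×10⁻⁴ × 0.53 × 48 = 0.0086496 m
A 48–448 m: 0.51 × 400 × 2×10⁻⁴ = 0.04080 m
A Layer 3: 1100 × 0.27 × 2.1×10⁻⁴ = 0.06237 m
A total: 0.1118196 m
B 0.4 × 1.4×10⁻⁴ × 270 = 0.01512 m
B 0.42 × 1.4×10⁻⁴ × 520 = 0.030576 m
B 790–2090 m: 1.1×10⁻⁴ × 0.2 × 1300 = 0.02860 m
B total: 0.074296 m
Ratio: 0.1118196 / 0.074296 ≈ 1.505

a factor of 1.5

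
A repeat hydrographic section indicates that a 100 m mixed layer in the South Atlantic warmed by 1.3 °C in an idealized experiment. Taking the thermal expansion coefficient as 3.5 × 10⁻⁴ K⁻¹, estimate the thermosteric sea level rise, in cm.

about 4.55 cm

Δh = αΔT·H = 3.5×10⁻⁴ × 1.3 × 100 = 0.04550 m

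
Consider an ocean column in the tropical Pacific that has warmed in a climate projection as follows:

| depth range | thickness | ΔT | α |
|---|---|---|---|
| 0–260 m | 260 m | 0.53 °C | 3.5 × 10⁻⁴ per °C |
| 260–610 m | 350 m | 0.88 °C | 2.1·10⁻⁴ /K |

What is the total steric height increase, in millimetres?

Δh ≈ 113 mm

Layer 1: 3.5×10⁻⁴ × 0.53 × 260 = 0.04823 m
Layer 2: 350 × 0.88 × 2.1×10⁻⁴ = 0.06468 m
Δh = 0.04823 + 0.06468 = 0.11291 m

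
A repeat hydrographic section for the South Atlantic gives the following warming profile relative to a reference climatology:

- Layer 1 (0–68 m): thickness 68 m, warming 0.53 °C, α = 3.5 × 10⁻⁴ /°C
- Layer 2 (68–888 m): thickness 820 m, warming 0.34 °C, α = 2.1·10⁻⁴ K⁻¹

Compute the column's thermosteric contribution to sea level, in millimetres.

71 mm of thermosteric rise

68 × 3.5×10⁻⁴ × 0.53 = 0.012614 m
Layer 2: 2.1×10⁻⁴ × 0.34 × 820 = 0.058548 m
Δh = 0.012614 + 0.058548 = 0.071162 m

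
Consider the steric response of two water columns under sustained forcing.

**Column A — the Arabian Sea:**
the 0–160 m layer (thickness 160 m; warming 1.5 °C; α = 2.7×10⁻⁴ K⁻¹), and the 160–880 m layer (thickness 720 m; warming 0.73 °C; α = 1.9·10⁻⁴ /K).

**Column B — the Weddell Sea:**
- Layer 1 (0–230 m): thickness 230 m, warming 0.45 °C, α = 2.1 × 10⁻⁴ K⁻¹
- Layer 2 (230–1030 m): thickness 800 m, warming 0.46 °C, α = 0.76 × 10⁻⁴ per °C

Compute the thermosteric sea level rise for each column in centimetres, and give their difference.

Δh_A ≈ 16.5 cm, Δh_B ≈ 4.97 cm; difference ≈ 11.5 cm

A 2.7×10⁻⁴ × 1.5 × 160 = 0.06480 m
A 0.73 × 1.9×10⁻⁴ × 720 = 0.099864 m
A total: 0.164664 m
B 0–230 m: 2.1×10⁻⁴ × 230 × 0.45 = 0.021735 m
B 0.76×10⁻⁴ × 0.46 × 800 = 0.027968 m
B total: 0.049703 m
Difference: 0.164664 − 0.049703 = 0.114961 m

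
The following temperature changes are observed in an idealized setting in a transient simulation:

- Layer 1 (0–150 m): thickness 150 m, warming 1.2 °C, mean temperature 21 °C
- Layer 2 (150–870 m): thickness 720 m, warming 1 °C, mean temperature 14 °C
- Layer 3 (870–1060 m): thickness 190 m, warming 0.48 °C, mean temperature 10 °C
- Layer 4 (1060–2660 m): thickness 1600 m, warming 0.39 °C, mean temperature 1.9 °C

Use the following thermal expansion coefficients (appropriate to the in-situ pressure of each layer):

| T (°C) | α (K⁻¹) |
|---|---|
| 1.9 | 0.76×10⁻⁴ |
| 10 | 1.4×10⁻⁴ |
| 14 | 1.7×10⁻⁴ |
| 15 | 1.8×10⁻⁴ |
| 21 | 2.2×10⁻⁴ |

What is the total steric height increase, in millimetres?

Layer 1 at 21 °C → α = 2.2×10⁻⁴ K⁻¹
Layer 2 at 14 °C → α = 1.7×10⁻⁴ K⁻¹
Layer 3 at 10 °C → α = 1.4×10⁻⁴ K⁻¹
Layer 4 at 1.9 °C → α = 0.76×10⁻⁴ K⁻¹
0–150 m: 2.2×10⁻⁴ × 1.2 × 150 = 0.03960 m
150–870 m: 1.7×10⁻⁴ × 720 × 1 = 0.12240 m
1.4×10⁻⁴ × 0.48 × 190 = 0.012768 m
Layer 4: 0.76×10⁻⁴ × 0.39 × 1600 = 0.047424 m
Δh = 0.03960 + 0.12240 + 0.012768 + 0.047424 = 0.222192 m ≈ 220 mm

220 mm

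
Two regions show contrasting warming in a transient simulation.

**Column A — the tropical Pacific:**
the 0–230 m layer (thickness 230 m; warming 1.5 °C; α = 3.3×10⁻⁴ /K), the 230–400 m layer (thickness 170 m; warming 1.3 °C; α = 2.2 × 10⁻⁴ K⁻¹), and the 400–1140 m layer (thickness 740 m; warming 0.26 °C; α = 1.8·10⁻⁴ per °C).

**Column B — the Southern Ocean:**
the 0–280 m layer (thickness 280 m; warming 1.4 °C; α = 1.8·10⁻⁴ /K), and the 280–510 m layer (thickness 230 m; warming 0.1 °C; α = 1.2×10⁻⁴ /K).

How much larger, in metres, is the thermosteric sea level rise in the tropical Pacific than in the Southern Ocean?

A Layer 1: 230 × 1.5 × 3.3×10⁻⁴ = 0.11385 m
A 2.2×10⁻⁴ × 170 × 1.3 = 0.04862 m
A 0.26 × 1.8×10⁻⁴ × 740 = 0.034632 m
A total: 0.197102 m
B 1.4 × 280 × 1.8×10⁻⁴ = 0.07056 m
B Layer 2: 230 × 1.2×10⁻⁴ × 0.1 = 0.00276 m
B total: 0.07332 m
Difference: 0.197102 − 0.07332 = 0.123782 m

0.124 m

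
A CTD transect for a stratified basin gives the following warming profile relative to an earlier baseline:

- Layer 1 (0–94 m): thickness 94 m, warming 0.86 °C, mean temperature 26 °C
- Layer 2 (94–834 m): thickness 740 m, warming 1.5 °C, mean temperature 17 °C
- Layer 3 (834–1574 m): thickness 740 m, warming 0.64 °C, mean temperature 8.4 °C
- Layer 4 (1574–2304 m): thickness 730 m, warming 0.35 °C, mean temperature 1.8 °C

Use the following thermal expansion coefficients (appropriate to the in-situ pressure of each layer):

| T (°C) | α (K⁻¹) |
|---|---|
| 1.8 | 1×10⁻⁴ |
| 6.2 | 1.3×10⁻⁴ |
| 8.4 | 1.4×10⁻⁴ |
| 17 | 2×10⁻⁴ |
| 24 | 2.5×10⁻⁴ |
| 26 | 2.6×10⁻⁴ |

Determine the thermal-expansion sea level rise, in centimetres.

Δh ≈ 33 cm

Layer 1 at 26 °C → α = 2.6×10⁻⁴ K⁻¹
Layer 2 at 17 °C → α = 2×10⁻⁴ K⁻¹
Layer 3 at 8.4 °C → α = 1.4×10⁻⁴ K⁻¹
Layer 4 at 1.8 °C → α = 1×10⁻⁴ K⁻¹
Layer 1: 94 × 2.6×10⁻⁴ × 0.86 = 0.0210184 m
94–834 m: 740 × 2×10⁻⁴ × 1.5 = 0.22200 m
Layer 3: 1.4×10⁻⁴ × 740 × 0.64 = 0.066304 m
1574–2304 m: 1×10⁻⁴ × 0.35 × 730 = 0.02555 m
Δh = 0.0210184 + 0.22200 + 0.066304 + 0.02555 = 0.3348724 m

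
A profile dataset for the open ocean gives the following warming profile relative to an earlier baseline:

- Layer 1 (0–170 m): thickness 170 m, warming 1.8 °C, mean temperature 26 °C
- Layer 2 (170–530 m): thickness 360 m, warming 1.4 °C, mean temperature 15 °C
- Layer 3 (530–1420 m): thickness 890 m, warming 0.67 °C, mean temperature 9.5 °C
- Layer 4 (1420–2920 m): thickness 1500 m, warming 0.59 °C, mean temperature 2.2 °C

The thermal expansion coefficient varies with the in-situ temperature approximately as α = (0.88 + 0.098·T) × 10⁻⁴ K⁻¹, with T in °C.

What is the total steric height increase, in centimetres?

Layer 1: α = (0.88 + 0.098×26)×10⁻⁴ = 3.428×10⁻⁴ K⁻¹
Layer 2: α = (0.88 + 0.098×15)×10⁻⁴ = 2.35×10⁻⁴ K⁻¹
Layer 3: α = (0.88 + 0.098×9.5)×10⁻⁴ = 1.811×10⁻⁴ K⁻¹
Layer 4: α = (0.88 + 0.098×2.2)×10⁻⁴ = 1.0956×10⁻⁴ K⁻¹
Layer 1: 1.8 × 170 × 3.428×10⁻⁴ = 0.1048968 m
Layer 2: 1.4 × 2.35×10⁻⁴ × 360 = 0.11844 m
530–1420 m: 1.811×10⁻⁴ × 0.67 × 890 = 0.10798993 m
Layer 4: 1.0956×10⁻⁴ × 1500 × 0.59 = 0.0969606 m
Δh = 0.1048968 + 0.11844 + 0.10798993 + 0.0969606 = 0.42828733 m ≈ 43 cm

Δh ≈ 43 cm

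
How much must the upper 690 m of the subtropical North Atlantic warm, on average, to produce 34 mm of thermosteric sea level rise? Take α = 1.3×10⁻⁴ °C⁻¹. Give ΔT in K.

0.379 K

ΔT = Δh/(αH) = 0.034 / (1.3×10⁻⁴ × 690) ≈ 0.3790 K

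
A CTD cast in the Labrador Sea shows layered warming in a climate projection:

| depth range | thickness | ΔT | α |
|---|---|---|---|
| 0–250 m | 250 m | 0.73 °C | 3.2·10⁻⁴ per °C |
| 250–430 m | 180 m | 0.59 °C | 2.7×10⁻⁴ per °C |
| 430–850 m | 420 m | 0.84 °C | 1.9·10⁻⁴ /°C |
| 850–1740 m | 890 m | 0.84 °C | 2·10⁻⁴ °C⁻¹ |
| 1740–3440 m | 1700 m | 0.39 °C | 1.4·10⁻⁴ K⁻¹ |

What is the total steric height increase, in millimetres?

0–250 m: 0.73 × 250 × 3.2×10⁻⁴ = 0.05840 m
250–430 m: 0.59 × 2.7×10⁻⁴ × 180 = 0.028674 m
430–850 m: 420 × 0.84 × 1.9×10⁻⁴ = 0.067032 m
2×10⁻⁴ × 890 × 0.84 = 0.14952 m
1.4×10⁻⁴ × 1700 × 0.39 = 0.09282 m
Δh = 0.05840 + 0.028674 + 0.067032 + 0.14952 + 0.09282 = 0.396446 m

396 mm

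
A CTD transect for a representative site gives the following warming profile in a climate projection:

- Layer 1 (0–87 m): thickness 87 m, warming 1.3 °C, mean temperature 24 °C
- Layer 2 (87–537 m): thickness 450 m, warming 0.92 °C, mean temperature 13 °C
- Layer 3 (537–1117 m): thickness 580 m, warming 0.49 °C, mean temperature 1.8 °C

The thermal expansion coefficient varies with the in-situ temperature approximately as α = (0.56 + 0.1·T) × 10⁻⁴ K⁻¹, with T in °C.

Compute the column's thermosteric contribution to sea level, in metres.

Δh = 0.132 m

Layer 1: α = (0.56 + 0.1×24)×10⁻⁴ = 2.96×10⁻⁴ K⁻¹
Layer 2: α = (0.56 + 0.1×13)×10⁻⁴ = 1.86×10⁻⁴ K⁻¹
Layer 3: α = (0.56 + 0.1×1.8)×10⁻⁴ = 0.74×10⁻⁴ K⁻¹
0–87 m: 2.96×10⁻⁴ × 87 × 1.3 = 0.0334776 m
87–537 m: 450 × 1.86×10⁻⁴ × 0.92 = 0.077004 m
0.74×10⁻⁴ × 0.49 × 580 = 0.0210308 m
Δh = 0.0334776 + 0.077004 + 0.0210308 = 0.1315124 m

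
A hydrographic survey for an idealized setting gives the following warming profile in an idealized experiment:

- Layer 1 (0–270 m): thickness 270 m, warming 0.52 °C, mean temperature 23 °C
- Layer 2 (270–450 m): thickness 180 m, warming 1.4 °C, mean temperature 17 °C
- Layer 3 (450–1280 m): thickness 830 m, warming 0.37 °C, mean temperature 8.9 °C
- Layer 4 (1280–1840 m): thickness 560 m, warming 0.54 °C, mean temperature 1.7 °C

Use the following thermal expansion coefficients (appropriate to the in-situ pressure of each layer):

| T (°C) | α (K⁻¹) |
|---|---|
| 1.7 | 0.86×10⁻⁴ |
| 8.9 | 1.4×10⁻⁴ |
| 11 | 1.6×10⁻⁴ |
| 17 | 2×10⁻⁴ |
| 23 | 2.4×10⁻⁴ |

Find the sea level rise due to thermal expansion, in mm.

Layer 1 at 23 °C → α = 2.4×10⁻⁴ K⁻¹
Layer 2 at 17 °C → α = 2×10⁻⁴ K⁻¹
Layer 3 at 8.9 °C → α = 1.4×10⁻⁴ K⁻¹
Layer 4 at 1.7 °C → α = 0.86×10⁻⁴ K⁻¹
Layer 1: 270 × 2.4×10⁻⁴ × 0.52 = 0.033696 m
270–450 m: 2×10⁻⁴ × 1.4 × 180 = 0.05040 m
450–1280 m: 830 × 1.4×10⁻⁴ × 0.37 = 0.042994 m
Layer 4: 0.86×10⁻⁴ × 560 × 0.54 = 0.0260064 m
Δh = 0.033696 + 0.05040 + 0.042994 + 0.0260064 = 0.1530964 m

Δh ≈ 150 mm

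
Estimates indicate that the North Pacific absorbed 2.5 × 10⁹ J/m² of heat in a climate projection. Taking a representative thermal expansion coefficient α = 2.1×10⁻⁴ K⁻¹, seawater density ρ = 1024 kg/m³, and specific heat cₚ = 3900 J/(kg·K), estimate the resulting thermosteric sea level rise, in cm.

Δh = αQ/(ρcₚ) = 2.1×10⁻⁴ × 2.5×10⁹ / (1024 × 3900) ≈ 0.13146 m

about 13 cm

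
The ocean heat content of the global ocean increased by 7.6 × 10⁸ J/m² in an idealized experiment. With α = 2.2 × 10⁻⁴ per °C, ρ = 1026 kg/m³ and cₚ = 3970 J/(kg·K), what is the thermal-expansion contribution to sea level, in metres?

Δh = αQ/(ρcₚ) = 2.2×10⁻⁴ × 7.6×10⁸ / (1026 × 3970) ≈ 0.041049 m

0.041 m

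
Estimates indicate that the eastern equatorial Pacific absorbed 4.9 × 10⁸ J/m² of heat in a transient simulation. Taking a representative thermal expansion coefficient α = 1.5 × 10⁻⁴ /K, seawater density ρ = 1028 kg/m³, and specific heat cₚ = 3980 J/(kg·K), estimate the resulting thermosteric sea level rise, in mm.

18 mm

Δh = αQ/(ρcₚ) = 1.5×10⁻⁴ × 4.9×10⁸ / (1028 × 3980) ≈ 0.017964 m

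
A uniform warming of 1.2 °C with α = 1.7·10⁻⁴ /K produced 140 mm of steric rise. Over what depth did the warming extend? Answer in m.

690 m

H = Δh/(αΔT) = 0.14 / (1.7×10⁻⁴ × 1.2) ≈ 686.3 m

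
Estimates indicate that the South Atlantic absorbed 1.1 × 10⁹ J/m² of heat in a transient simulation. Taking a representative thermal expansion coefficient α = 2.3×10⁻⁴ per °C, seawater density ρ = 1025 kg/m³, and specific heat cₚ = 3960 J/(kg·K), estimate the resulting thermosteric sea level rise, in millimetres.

62.3 mm

Δh = αQ/(ρcₚ) = 2.3×10⁻⁴ × 1.1×10⁹ / (1025 × 3960) ≈ 0.062331 m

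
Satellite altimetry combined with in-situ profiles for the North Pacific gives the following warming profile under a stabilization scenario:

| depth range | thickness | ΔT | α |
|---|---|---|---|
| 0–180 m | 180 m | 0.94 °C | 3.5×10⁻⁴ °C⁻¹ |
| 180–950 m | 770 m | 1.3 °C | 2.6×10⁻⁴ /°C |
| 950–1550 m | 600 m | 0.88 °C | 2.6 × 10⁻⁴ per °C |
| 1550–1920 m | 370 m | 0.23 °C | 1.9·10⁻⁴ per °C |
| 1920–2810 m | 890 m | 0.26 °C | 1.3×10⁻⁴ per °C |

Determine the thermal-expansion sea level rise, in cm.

0–180 m: 180 × 0.94 × 3.5×10⁻⁴ = 0.05922 m
Layer 2: 2.6×10⁻⁴ × 770 × 1.3 = 0.26026 m
950–1550 m: 600 × 0.88 × 2.6×10⁻⁴ = 0.13728 m
1550–1920 m: 0.23 × 370 × 1.9×10⁻⁴ = 0.016169 m
890 × 1.3×10⁻⁴ × 0.26 = 0.030082 m
Δh = 0.05922 + 0.26026 + 0.13728 + 0.016169 + 0.030082 = 0.503011 m

Δh = 50.3 cm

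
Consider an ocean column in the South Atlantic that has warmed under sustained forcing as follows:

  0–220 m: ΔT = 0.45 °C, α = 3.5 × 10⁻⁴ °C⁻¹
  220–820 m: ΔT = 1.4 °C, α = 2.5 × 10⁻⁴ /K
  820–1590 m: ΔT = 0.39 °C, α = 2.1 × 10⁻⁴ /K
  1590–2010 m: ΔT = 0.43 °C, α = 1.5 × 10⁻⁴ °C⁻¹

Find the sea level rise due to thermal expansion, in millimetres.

Layer 1: 220 × 0.45 × 3.5×10⁻⁴ = 0.03465 m
220–820 m: 600 × 1.4 × 2.5×10⁻⁴ = 0.21000 m
820–1590 m: 770 × 2.1×10⁻⁴ × 0.39 = 0.063063 m
420 × 1.5×10⁻⁴ × 0.43 = 0.02709 m
Δh = 0.03465 + 0.21000 + 0.063063 + 0.02709 = 0.334803 m

about 335 mm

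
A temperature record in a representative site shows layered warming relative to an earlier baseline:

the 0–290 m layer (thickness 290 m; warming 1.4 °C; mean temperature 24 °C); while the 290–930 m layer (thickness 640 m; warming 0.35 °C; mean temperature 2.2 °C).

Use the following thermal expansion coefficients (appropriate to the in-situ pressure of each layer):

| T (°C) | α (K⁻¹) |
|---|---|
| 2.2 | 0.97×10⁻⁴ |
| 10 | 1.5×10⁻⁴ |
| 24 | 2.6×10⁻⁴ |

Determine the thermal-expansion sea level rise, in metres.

Layer 1 at 24 °C → α = 2.6×10⁻⁴ K⁻¹
Layer 2 at 2.2 °C → α = 0.97×10⁻⁴ K⁻¹
0–290 m: 290 × 1.4 × 2.6×10⁻⁴ = 0.10556 m
290–930 m: 640 × 0.35 × 0.97×10⁻⁴ = 0.021728 m
Δh = 0.10556 + 0.021728 = 0.127288 m

0.13 m of thermosteric rise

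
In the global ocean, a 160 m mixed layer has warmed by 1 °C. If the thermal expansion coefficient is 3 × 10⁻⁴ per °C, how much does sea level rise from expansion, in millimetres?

Δh = αΔT·H = 3×10⁻⁴ × 1 × 160 = 0.04800 m

48.0 mm of thermosteric rise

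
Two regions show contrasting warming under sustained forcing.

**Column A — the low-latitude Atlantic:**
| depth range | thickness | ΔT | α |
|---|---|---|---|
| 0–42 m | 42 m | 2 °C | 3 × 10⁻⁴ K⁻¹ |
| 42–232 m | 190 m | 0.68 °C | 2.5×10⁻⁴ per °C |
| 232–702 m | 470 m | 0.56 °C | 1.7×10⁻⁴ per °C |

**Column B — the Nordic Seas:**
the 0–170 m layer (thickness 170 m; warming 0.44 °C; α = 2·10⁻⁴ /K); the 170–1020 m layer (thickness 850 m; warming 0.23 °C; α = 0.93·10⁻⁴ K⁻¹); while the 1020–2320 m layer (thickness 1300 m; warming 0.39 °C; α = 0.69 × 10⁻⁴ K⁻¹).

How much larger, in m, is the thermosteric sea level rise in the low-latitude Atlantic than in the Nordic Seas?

Δh_A − Δh_B ≈ 0.034 m

A 3×10⁻⁴ × 2 × 42 = 0.02520 m
A 2.5×10⁻⁴ × 190 × 0.68 = 0.03230 m
A Layer 3: 0.56 × 1.7×10⁻⁴ × 470 = 0.044744 m
A total: 0.102244 m
B 0–170 m: 0.44 × 170 × 2×10⁻⁴ = 0.01496 m
B 0.93×10⁻⁴ × 850 × 0.23 = 0.0181815 m
B 0.39 × 1300 × 0.69×10⁻⁴ = 0.034983 m
B total: 0.0681245 m
Difference: 0.102244 − 0.0681245 = 0.0341195 m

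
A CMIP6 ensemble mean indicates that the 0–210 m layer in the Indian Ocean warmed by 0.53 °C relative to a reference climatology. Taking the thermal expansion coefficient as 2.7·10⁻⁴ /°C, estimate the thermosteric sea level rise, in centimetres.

Δh = 3.01 cm

Δh = αΔT·H = 2.7×10⁻⁴ × 0.53 × 210 = 0.030051 m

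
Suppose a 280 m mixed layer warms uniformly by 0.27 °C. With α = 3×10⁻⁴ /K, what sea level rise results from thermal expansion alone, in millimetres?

Δh = 23 mm

Δh = αΔT·H = 3×10⁻⁴ × 0.27 × 280 = 0.02268 m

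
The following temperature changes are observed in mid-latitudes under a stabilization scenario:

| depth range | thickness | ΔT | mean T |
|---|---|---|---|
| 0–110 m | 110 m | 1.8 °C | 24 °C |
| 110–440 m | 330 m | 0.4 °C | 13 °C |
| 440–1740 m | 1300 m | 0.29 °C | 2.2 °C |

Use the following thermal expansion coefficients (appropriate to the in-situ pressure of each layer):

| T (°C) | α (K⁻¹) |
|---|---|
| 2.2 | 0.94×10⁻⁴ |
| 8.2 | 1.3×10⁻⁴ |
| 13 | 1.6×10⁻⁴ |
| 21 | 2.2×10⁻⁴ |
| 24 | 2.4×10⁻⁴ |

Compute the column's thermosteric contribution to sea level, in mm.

Layer 1 at 24 °C → α = 2.4×10⁻⁴ K⁻¹
Layer 2 at 13 °C → α = 1.6×10⁻⁴ K⁻¹
Layer 3 at 2.2 °C → α = 0.94×10⁻⁴ K⁻¹
Layer 1: 110 × 1.8 × 2.4×10⁻⁴ = 0.04752 m
110–440 m: 1.6×10⁻⁴ × 0.4 × 330 = 0.02112 m
440–1740 m: 0.94×10⁻⁴ × 1300 × 0.29 = 0.035438 m
Δh = 0.04752 + 0.02112 + 0.035438 = 0.104078 m ≈ 104 mm

Δh = 104 mm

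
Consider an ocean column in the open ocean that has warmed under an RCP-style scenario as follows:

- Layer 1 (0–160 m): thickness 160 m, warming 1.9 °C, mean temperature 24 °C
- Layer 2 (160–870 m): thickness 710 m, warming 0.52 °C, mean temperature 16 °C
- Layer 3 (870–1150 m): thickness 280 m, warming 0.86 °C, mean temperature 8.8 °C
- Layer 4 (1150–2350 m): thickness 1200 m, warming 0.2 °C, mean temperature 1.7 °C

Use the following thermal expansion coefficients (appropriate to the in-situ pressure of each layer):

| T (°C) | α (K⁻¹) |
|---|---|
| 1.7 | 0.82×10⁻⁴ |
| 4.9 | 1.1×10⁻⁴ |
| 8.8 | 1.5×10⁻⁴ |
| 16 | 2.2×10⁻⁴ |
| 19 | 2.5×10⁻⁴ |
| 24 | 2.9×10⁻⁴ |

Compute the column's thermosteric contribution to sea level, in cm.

Layer 1 at 24 °C → α = 2.9×10⁻⁴ K⁻¹
Layer 2 at 16 °C → α = 2.2×10⁻⁴ K⁻¹
Layer 3 at 8.8 °C → α = 1.5×10⁻⁴ K⁻¹
Layer 4 at 1.7 °C → α = 0.82×10⁻⁴ K⁻¹
0–160 m: 2.9×10⁻⁴ × 1.9 × 160 = 0.08816 m
2.2×10⁻⁴ × 0.52 × 710 = 0.081224 m
1.5×10⁻⁴ × 280 × 0.86 = 0.03612 m
1200 × 0.2 × 0.82×10⁻⁴ = 0.01968 m
Δh = 0.08816 + 0.081224 + 0.03612 + 0.01968 = 0.225184 m

Δh ≈ 23 cm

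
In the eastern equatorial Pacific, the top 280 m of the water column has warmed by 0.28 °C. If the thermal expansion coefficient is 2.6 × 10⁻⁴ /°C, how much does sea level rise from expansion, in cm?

Δh = αΔT·H = 2.6×10⁻⁴ × 0.28 × 280 = 0.020384 m

Δh ≈ 2.04 cm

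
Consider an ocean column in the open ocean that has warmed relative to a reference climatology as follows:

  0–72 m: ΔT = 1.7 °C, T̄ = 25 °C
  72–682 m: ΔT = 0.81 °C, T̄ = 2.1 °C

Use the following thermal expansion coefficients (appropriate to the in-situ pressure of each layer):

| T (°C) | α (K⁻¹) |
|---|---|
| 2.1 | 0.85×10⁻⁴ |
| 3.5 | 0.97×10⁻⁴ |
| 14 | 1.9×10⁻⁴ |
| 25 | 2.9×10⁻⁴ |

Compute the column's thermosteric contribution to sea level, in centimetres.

Δh ≈ 7.75 cm

Layer 1 at 25 °C → α = 2.9×10⁻⁴ K⁻¹
Layer 2 at 2.1 °C → α = 0.85×10⁻⁴ K⁻¹
1.7 × 2.9×10⁻⁴ × 72 = 0.035496 m
72–682 m: 610 × 0.85×10⁻⁴ × 0.81 = 0.0419985 m
Δh = 0.035496 + 0.0419985 = 0.0774945 m ≈ 7.75 cm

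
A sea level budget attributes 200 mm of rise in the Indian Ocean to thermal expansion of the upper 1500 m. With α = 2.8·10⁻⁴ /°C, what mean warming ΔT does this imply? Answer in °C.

ΔT = Δh/(αH) = 0.2 / (2.8×10⁻⁴ × 1500) ≈ 0.4762 °C

ΔT ≈ 0.476 °C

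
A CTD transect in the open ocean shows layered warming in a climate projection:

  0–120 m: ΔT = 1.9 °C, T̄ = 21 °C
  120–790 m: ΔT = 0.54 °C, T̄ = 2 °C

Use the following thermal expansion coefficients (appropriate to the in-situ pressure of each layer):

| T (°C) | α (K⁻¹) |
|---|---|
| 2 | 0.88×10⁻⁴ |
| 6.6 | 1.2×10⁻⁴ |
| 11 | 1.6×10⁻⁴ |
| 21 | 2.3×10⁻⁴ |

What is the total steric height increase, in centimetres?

8.4 cm

Layer 1 at 21 °C → α = 2.3×10⁻⁴ K⁻¹
Layer 2 at 2 °C → α = 0.88×10⁻⁴ K⁻¹
120 × 1.9 × 2.3×10⁻⁴ = 0.05244 m
120–790 m: 0.88×10⁻⁴ × 0.54 × 670 = 0.0318384 m
Δh = 0.05244 + 0.0318384 = 0.0842784 m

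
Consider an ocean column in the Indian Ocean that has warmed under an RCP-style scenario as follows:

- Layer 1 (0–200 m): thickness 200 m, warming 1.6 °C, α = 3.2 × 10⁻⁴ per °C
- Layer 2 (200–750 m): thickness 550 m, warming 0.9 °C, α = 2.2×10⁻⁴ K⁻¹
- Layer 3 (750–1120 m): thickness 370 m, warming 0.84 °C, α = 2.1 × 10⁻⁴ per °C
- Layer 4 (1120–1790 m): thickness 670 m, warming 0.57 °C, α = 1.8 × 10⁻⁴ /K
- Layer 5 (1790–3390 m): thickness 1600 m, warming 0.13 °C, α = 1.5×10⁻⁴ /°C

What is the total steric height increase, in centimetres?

Δh ≈ 37.7 cm

200 × 1.6 × 3.2×10⁻⁴ = 0.10240 m
2.2×10⁻⁴ × 0.9 × 550 = 0.10890 m
Layer 3: 2.1×10⁻⁴ × 370 × 0.84 = 0.065268 m
1120–1790 m: 0.57 × 1.8×10⁻⁴ × 670 = 0.068742 m
1790–3390 m: 0.13 × 1.5×10⁻⁴ × 1600 = 0.03120 m
Δh = 0.10240 + 0.10890 + 0.065268 + 0.068742 + 0.03120 = 0.37651 m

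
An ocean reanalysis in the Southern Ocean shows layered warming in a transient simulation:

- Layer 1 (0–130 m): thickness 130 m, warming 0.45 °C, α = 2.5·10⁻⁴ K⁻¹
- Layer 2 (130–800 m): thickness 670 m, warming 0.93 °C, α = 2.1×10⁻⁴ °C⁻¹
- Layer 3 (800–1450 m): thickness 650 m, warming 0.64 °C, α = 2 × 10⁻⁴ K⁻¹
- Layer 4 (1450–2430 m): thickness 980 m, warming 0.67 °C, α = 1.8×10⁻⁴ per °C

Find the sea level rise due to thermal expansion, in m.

0.45 × 2.5×10⁻⁴ × 130 = 0.014625 m
130–800 m: 2.1×10⁻⁴ × 670 × 0.93 = 0.130851 m
Layer 3: 650 × 0.64 × 2×10⁻⁴ = 0.08320 m
1450–2430 m: 0.67 × 1.8×10⁻⁴ × 980 = 0.118188 m
Δh = 0.014625 + 0.130851 + 0.08320 + 0.118188 = 0.346864 m

Δh = 0.347 m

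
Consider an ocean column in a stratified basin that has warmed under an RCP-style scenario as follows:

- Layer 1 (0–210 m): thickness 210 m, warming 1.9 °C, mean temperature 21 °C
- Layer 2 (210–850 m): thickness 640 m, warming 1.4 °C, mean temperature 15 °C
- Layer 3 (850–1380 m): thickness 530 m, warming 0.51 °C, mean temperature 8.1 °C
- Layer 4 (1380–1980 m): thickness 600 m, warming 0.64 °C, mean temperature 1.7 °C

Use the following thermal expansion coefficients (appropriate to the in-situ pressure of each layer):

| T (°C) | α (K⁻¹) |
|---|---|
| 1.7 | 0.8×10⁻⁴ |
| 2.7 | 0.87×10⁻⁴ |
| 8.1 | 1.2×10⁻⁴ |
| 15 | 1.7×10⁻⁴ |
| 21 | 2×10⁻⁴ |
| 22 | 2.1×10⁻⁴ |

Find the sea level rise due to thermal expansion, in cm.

Δh = 29.5 cm

Layer 1 at 21 °C → α = 2×10⁻⁴ K⁻¹
Layer 2 at 15 °C → α = 1.7×10⁻⁴ K⁻¹
Layer 3 at 8.1 °C → α = 1.2×10⁻⁴ K⁻¹
Layer 4 at 1.7 °C → α = 0.8×10⁻⁴ K⁻¹
210 × 1.9 × 2×10⁻⁴ = 0.07980 m
210–850 m: 1.4 × 1.7×10⁻⁴ × 640 = 0.15232 m
850–1380 m: 530 × 0.51 × 1.2×10⁻⁴ = 0.032436 m
Layer 4: 600 × 0.8×10⁻⁴ × 0.64 = 0.03072 m
Δh = 0.07980 + 0.15232 + 0.032436 + 0.03072 = 0.295276 m ≈ 29.5 cm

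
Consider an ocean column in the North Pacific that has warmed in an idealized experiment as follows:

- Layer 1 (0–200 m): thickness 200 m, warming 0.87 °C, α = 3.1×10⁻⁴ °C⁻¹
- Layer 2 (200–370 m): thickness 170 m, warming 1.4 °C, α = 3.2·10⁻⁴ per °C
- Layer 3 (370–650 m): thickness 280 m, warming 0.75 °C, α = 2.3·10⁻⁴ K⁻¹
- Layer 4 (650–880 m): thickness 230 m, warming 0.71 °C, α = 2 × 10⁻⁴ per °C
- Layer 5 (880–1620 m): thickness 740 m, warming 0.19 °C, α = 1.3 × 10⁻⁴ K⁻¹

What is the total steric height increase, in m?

about 0.229 m

Layer 1: 0.87 × 3.1×10⁻⁴ × 200 = 0.05394 m
Layer 2: 1.4 × 170 × 3.2×10⁻⁴ = 0.07616 m
Layer 3: 0.75 × 2.3×10⁻⁴ × 280 = 0.04830 m
0.71 × 2×10⁻⁴ × 230 = 0.03266 m
0.19 × 740 × 1.3×10⁻⁴ = 0.018278 m
Δh = 0.05394 + 0.07616 + 0.04830 + 0.03266 + 0.018278 = 0.229338 m ≈ 0.229 m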